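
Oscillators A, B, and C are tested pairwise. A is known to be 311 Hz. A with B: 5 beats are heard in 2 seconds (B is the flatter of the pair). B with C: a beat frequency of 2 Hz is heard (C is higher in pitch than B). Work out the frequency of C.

310.5 Hz

A–B: Beat frequency = 5/2 = 2.5 Hz.
B is below A, so f_B = 311 − 2.5 = 308.5 Hz.
C is above B, so f_C = 308.5 + 2 = 310.5 Hz.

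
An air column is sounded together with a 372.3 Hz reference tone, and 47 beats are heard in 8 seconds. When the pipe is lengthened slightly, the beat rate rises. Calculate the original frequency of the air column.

366.425 Hz

Beat frequency = 47/8 = 5.875 Hz.
|f − 372.3| = 5.875, so the air column was at either 366.425 Hz or 378.175 Hz.
A longer pipe has a lower fundamental; the adjustment lowers the air column's frequency.
The beat rate rose, so the adjustment moved the air column further from 372.3 Hz — it was already below the reference.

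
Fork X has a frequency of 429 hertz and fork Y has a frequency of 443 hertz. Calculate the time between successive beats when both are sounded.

f_beat = |429 − 443| = 14 Hz.
Beat period T = 1 / f_beat = 1 / 14 s.

0.071 s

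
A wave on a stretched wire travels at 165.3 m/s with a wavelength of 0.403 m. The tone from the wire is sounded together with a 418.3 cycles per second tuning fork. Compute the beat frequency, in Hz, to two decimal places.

8.13 Hz

Source frequency f = v/λ = 165.3/0.403 = 410.1737 Hz.
f_beat = |410.1737 − 418.3| = 8.13 Hz.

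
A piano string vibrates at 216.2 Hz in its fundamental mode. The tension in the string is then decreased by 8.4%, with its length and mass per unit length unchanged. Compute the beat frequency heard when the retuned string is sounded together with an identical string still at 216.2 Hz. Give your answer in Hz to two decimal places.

For a string, f ∝ √T, so the new frequency is 216.2·√0.916 = 206.9205 Hz.
f_beat = |206.9205 − 216.2| = 9.28 Hz.

9.28 Hz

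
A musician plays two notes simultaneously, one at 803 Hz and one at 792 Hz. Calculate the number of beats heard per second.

11 Hz

Beats arise from superposition of two nearby frequencies; the beat rate is |f₁ − f₂|.
|803 − 792| = 11 Hz.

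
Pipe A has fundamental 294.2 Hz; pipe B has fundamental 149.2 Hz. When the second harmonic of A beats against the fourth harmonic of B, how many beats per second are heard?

8.4 Hz

Second harmonic of the first: 2·294.2 = 588.4 Hz.
Fourth harmonic of the second: 4·149.2 = 596.8 Hz.
f_beat = |588.4 − 596.8| = 8.4 Hz.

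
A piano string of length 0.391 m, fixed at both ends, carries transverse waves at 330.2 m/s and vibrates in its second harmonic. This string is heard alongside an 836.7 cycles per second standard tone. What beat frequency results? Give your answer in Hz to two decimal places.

7.80 Hz

For a string fixed at both ends, f_n = n·v/(2L) = 2·330.2/(2·0.391) = 844.5013 Hz.
f_beat = |844.5013 − 836.7| = 7.80 Hz.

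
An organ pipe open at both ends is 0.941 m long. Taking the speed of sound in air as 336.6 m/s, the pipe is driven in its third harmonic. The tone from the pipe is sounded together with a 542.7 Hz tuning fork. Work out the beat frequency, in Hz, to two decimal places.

Open pipe: f_n = n·v/(2L) = 3·336.6/(2·0.941) = 536.5569 Hz.
f_beat = |536.5569 − 542.7| = 6.14 Hz.

6.14 Hz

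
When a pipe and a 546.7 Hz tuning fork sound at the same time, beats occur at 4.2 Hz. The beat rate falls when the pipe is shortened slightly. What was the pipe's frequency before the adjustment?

542.5 Hz

|f − 546.7| = 4.2, so the pipe was at either 542.5 Hz or 550.9 Hz.
A shorter pipe has a higher fundamental; the adjustment raises the pipe's frequency.
The beat rate fell, so the adjustment moved the pipe toward 546.7 Hz — it must have started below the reference.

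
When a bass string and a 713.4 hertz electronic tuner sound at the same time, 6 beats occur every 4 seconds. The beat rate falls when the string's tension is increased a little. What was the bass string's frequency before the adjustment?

Beat frequency = 6/4 = 1.5 Hz.
|f − 713.4| = 1.5, so the bass string was at either 711.9 Hz or 714.9 Hz.
Higher tension means higher frequency; the adjustment raises the bass string's frequency.
The beat rate fell, so the adjustment moved the bass string toward 713.4 Hz — it must have started below the reference.

711.9 Hz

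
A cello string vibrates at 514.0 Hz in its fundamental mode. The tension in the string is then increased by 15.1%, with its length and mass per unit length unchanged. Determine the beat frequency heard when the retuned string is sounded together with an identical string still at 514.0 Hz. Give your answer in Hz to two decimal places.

37.44 Hz

For a string, f ∝ √T, so the new frequency is 514.0·√1.151 = 551.4432 Hz.
f_beat = |551.4432 − 514.0| = 37.44 Hz.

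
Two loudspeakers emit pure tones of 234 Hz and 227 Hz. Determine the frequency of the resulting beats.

7 Hz

f_beat = |f₁ − f₂|.
|234 − 227| = 7 Hz.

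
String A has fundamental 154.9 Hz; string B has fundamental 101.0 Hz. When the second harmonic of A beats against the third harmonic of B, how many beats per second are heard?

Second harmonic of the first: 2·154.9 = 309.8 Hz.
Third harmonic of the second: 3·101.0 = 303.0 Hz.
f_beat = |309.8 − 303.0| = 6.8 Hz.

6.8 Hz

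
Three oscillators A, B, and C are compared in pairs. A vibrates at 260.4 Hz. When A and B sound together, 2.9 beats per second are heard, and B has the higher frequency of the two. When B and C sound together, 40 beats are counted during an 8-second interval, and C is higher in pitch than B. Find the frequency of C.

268.3 Hz

B is above A, so f_B = 260.4 + 2.9 = 263.3 Hz.
B–C: Beat frequency = 40/8 = 5 Hz.
C is above B, so f_C = 263.3 + 5 = 268.3 Hz.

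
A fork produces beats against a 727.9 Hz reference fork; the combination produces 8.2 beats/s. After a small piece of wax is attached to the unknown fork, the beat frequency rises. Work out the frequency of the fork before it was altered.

|f − 727.9| = 8.2, so the fork was at either 719.7 Hz or 736.1 Hz.
Loading a fork with wax lowers its frequency; the adjustment lowers the fork's frequency.
The beat rate rose, so the adjustment moved the fork further from 727.9 Hz — it was already below the reference.

719.7 Hz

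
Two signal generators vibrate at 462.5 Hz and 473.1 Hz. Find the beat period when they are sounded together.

0.094 s

f_beat = |462.5 − 473.1| = 10.6 Hz.
Beat period T = 1 / f_beat = 1 / 10.6 s.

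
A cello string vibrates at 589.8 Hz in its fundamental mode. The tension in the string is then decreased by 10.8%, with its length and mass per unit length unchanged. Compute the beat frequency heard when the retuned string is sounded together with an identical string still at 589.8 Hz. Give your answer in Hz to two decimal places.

32.76 Hz

For a string, f ∝ √T, so the new frequency is 589.8·√0.892 = 557.0410 Hz.
f_beat = |557.0410 − 589.8| = 32.76 Hz.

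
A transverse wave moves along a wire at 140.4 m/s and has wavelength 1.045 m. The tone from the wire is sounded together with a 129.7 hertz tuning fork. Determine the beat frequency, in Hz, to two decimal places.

4.65 Hz

Source frequency f = v/λ = 140.4/1.045 = 134.3541 Hz.
f_beat = |134.3541 − 129.7| = 4.65 Hz.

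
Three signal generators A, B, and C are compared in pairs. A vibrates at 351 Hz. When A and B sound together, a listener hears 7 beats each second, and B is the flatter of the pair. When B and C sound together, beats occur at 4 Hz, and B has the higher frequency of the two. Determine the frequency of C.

B is below A, so f_B = 351 − 7 = 344 Hz.
C is below B, so f_C = 344 − 4 = 340 Hz.

340 Hz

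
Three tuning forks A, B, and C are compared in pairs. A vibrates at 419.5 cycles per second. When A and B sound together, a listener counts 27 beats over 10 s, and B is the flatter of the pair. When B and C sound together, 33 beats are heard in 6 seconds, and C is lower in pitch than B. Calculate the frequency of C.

A–B: Beat frequency = 27/10 = 2.7 Hz.
B is below A, so f_B = 419.5 − 2.7 = 416.8 Hz.
B–C: Beat frequency = 33/6 = 5.5 Hz.
C is below B, so f_C = 416.8 − 5.5 = 411.3 Hz.

411.3 Hz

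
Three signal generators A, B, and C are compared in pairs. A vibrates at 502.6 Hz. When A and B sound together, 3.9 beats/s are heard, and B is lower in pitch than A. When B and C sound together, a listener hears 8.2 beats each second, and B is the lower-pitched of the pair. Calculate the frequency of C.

B is below A, so f_B = 502.6 − 3.9 = 498.7 Hz.
C is above B, so f_C = 498.7 + 8.2 = 506.9 Hz.

506.9 Hz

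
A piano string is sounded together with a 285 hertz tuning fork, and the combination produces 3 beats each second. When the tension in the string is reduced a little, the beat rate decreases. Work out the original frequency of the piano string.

|f − 285| = 3, so the piano string was at either 282 Hz or 288 Hz.
Lower tension means lower frequency; the adjustment lowers the piano string's frequency.
The beat rate fell, so the adjustment moved the piano string toward 285 Hz — it must have started above the reference.

288 Hz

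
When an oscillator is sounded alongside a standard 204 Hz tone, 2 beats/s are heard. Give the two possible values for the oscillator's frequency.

202 Hz or 206 Hz

|f − 204| = 2, so f = 204 ± 2.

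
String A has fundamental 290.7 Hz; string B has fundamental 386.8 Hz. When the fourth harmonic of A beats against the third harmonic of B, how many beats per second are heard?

2.4 Hz

Fourth harmonic of the first: 4·290.7 = 1162.8 Hz.
Third harmonic of the second: 3·386.8 = 1160.4 Hz.
f_beat = |1162.8 − 1160.4| = 2.4 Hz.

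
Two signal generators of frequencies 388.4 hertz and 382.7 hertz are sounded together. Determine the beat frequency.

5.7 Hz

The beat frequency equals the magnitude of the frequency difference.
|388.4 − 382.7| = 5.7 Hz.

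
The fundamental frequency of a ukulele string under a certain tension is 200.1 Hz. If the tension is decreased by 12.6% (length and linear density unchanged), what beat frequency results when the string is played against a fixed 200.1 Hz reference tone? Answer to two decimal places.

13.03 Hz

For a string, f ∝ √T, so the new frequency is 200.1·√0.874 = 187.0694 Hz.
f_beat = |187.0694 − 200.1| = 13.03 Hz.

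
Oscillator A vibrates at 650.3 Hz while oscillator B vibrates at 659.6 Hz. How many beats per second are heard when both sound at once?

9.3 Hz

Beats arise from superposition of two nearby frequencies; the beat rate is |f₁ − f₂|.
|650.3 − 659.6| = 9.3 Hz.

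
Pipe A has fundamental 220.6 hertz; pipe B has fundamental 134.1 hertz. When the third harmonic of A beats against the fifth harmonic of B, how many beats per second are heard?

Third harmonic of the first: 3·220.6 = 661.8 Hz.
Fifth harmonic of the second: 5·134.1 = 670.5 Hz.
f_beat = |661.8 − 670.5| = 8.7 Hz.

8.7 Hz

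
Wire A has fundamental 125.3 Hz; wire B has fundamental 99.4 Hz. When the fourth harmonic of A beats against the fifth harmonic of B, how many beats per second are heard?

4.2 Hz

Fourth harmonic of the first: 4·125.3 = 501.2 Hz.
Fifth harmonic of the second: 5·99.4 = 497.0 Hz.
f_beat = |501.2 − 497.0| = 4.2 Hz.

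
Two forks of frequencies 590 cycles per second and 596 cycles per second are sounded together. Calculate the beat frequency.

The beat frequency equals the magnitude of the frequency difference.
|590 − 596| = 6 Hz.

6 Hz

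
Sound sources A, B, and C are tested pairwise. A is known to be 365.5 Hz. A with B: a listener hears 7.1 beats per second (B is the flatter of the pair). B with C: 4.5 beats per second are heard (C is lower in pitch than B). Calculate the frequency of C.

353.9 Hz

B is below A, so f_B = 365.5 − 7.1 = 358.4 Hz.
C is below B, so f_C = 358.4 − 4.5 = 353.9 Hz.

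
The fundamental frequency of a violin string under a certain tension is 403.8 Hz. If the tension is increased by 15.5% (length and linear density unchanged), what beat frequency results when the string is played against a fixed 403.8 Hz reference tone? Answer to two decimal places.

For a string, f ∝ √T, so the new frequency is 403.8·√1.155 = 433.9676 Hz.
f_beat = |433.9676 − 403.8| = 30.17 Hz.

30.17 Hz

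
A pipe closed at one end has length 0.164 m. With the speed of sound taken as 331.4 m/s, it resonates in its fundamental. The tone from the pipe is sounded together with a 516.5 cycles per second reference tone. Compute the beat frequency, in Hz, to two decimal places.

Closed pipe (odd harmonics): f_n = n·v/(4L) = 1·331.4/(4·0.164) = 505.1829 Hz.
f_beat = |505.1829 − 516.5| = 11.32 Hz.

11.32 Hz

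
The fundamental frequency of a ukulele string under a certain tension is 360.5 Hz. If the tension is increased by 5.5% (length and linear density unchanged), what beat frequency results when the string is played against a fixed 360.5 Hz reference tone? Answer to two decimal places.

9.78 Hz

For a string, f ∝ √T, so the new frequency is 360.5·√1.055 = 370.2811 Hz.
f_beat = |370.2811 − 360.5| = 9.78 Hz.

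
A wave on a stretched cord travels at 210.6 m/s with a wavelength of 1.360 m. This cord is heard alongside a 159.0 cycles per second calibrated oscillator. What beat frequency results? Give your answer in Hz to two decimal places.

4.15 Hz

Source frequency f = v/λ = 210.6/1.360 = 154.8529 Hz.
f_beat = |154.8529 − 159.0| = 4.15 Hz.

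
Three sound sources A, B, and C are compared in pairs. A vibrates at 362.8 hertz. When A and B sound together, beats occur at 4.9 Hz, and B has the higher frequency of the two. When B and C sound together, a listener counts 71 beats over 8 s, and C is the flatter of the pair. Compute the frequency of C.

B is above A, so f_B = 362.8 + 4.9 = 367.7 Hz.
B–C: Beat frequency = 71/8 = 8.875 Hz.
C is below B, so f_C = 367.7 − 8.875 = 358.825 Hz.

358.825 Hz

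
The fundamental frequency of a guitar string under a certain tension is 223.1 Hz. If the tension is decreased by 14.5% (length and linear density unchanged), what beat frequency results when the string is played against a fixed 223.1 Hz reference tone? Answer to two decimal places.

16.81 Hz

For a string, f ∝ √T, so the new frequency is 223.1·√0.855 = 206.2921 Hz.
f_beat = |206.2921 − 223.1| = 16.81 Hz.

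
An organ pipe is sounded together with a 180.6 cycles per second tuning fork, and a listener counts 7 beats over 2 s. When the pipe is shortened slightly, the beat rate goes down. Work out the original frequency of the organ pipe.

177.1 Hz

Beat frequency = 7/2 = 3.5 Hz.
|f − 180.6| = 3.5, so the organ pipe was at either 177.1 Hz or 184.1 Hz.
A shorter pipe has a higher fundamental; the adjustment raises the organ pipe's frequency.
The beat rate fell, so the adjustment moved the organ pipe toward 180.6 Hz — it must have started below the reference.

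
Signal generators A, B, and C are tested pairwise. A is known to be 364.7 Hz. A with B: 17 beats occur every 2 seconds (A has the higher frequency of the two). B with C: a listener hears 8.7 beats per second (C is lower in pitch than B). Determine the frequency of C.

347.5 Hz

A–B: Beat frequency = 17/2 = 8.5 Hz.
B is below A, so f_B = 364.7 − 8.5 = 356.2 Hz.
C is below B, so f_C = 356.2 − 8.7 = 347.5 Hz.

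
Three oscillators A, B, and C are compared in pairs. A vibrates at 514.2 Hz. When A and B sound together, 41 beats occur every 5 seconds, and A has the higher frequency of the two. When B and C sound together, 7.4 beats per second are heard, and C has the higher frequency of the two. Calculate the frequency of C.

513.4 Hz

A–B: Beat frequency = 41/5 = 8.2 Hz.
B is below A, so f_B = 514.2 − 8.2 = 506 Hz.
C is above B, so f_C = 506 + 7.4 = 513.4 Hz.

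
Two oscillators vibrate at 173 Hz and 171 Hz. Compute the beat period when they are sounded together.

f_beat = |173 − 171| = 2 Hz.
Beat period T = 1 / f_beat = 1 / 2 s.

0.500 s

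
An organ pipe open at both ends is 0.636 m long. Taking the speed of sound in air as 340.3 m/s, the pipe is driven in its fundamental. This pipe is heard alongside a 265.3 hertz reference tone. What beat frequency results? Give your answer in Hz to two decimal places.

Open pipe: f_n = n·v/(2L) = 1·340.3/(2·0.636) = 267.5314 Hz.
f_beat = |267.5314 − 265.3| = 2.23 Hz.

2.23 Hz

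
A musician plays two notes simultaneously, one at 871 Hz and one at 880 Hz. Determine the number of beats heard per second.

Beats arise from superposition of two nearby frequencies; the beat rate is |f₁ − f₂|.
|871 − 880| = 9 Hz.

9 Hz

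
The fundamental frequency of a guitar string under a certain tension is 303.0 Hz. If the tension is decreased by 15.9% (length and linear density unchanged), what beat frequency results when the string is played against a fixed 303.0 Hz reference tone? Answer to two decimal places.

25.13 Hz

For a string, f ∝ √T, so the new frequency is 303.0·√0.841 = 277.8693 Hz.
f_beat = |277.8693 − 303.0| = 25.13 Hz.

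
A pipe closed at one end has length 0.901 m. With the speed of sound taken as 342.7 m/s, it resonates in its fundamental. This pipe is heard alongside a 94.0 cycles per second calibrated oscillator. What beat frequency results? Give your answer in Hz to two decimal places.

Closed pipe (odd harmonics): f_n = n·v/(4L) = 1·342.7/(4·0.901) = 95.0888 Hz.
f_beat = |95.0888 − 94.0| = 1.09 Hz.

1.09 Hz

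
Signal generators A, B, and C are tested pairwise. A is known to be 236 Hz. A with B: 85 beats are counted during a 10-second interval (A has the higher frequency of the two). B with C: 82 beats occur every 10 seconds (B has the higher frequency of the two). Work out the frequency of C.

219.3 Hz

A–B: Beat frequency = 85/10 = 8.5 Hz.
B is below A, so f_B = 236 − 8.5 = 227.5 Hz.
B–C: Beat frequency = 82/10 = 8.2 Hz.
C is below B, so f_C = 227.5 − 8.2 = 219.3 Hz.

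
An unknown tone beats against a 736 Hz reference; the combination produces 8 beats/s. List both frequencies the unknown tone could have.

728 Hz or 744 Hz

|f − 736| = 8, so f = 736 ± 8.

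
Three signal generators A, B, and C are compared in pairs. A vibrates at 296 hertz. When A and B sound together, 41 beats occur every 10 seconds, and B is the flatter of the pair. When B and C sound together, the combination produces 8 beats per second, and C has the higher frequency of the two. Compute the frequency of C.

299.9 Hz

A–B: Beat frequency = 41/10 = 4.1 Hz.
B is below A, so f_B = 296 − 4.1 = 291.9 Hz.
C is above B, so f_C = 291.9 + 8 = 299.9 Hz.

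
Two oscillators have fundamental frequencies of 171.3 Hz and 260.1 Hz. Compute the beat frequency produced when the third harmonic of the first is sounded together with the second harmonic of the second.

6.3 Hz

Third harmonic of the first: 3·171.3 = 513.9 Hz.
Second harmonic of the second: 2·260.1 = 520.2 Hz.
f_beat = |513.9 − 520.2| = 6.3 Hz.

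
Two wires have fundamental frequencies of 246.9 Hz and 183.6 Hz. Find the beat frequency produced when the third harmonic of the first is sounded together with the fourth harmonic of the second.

Third harmonic of the first: 3·246.9 = 740.7 Hz.
Fourth harmonic of the second: 4·183.6 = 734.4 Hz.
f_beat = |740.7 − 734.4| = 6.3 Hz.

6.3 Hz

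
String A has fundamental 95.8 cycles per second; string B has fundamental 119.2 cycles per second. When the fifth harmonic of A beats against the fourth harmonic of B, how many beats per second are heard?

2.2 Hz

Fifth harmonic of the first: 5·95.8 = 479.0 Hz.
Fourth harmonic of the second: 4·119.2 = 476.8 Hz.
f_beat = |479.0 − 476.8| = 2.2 Hz.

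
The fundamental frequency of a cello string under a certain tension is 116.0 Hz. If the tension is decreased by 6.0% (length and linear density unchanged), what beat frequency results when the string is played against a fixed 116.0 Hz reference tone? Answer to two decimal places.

For a string, f ∝ √T, so the new frequency is 116.0·√0.940 = 112.4662 Hz.
f_beat = |112.4662 − 116.0| = 3.53 Hz.

3.53 Hz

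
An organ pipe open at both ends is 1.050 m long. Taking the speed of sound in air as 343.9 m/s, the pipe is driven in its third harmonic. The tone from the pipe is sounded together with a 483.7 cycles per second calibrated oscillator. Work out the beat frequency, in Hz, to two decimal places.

7.59 Hz

Open pipe: f_n = n·v/(2L) = 3·343.9/(2·1.050) = 491.2857 Hz.
f_beat = |491.2857 − 483.7| = 7.59 Hz.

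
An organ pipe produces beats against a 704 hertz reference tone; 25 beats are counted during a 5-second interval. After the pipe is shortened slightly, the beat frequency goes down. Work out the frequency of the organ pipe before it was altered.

Beat frequency = 25/5 = 5 Hz.
|f − 704| = 5, so the organ pipe was at either 699 Hz or 709 Hz.
A shorter pipe has a higher fundamental; the adjustment raises the organ pipe's frequency.
The beat rate fell, so the adjustment moved the organ pipe toward 704 Hz — it must have started below the reference.

699 Hz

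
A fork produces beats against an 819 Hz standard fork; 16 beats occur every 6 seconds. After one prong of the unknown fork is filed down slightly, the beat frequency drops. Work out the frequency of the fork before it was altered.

Beat frequency = 16/6 = 2.6667 Hz.
|f − 819| = 2.6667, so the fork was at either 816.3333 Hz or 821.6667 Hz.
Filing a prong removes mass and raises the fork's frequency; the adjustment raises the fork's frequency.
The beat rate fell, so the adjustment moved the fork toward 819 Hz — it must have started below the reference.

816.3333 Hz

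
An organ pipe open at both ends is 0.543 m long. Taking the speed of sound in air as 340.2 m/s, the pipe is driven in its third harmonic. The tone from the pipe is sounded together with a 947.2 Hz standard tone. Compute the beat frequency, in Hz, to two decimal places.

Open pipe: f_n = n·v/(2L) = 3·340.2/(2·0.543) = 939.7790 Hz.
f_beat = |939.7790 − 947.2| = 7.42 Hz.

7.42 Hz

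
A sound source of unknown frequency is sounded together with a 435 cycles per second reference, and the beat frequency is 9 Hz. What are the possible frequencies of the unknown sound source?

|f − 435| = 9, so f = 435 ± 9.

426 Hz or 444 Hz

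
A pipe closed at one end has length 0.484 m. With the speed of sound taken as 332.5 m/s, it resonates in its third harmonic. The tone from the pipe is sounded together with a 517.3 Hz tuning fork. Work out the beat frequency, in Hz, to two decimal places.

2.06 Hz

Closed pipe (odd harmonics): f_n = n·v/(4L) = 3·332.5/(4·0.484) = 515.2376 Hz.
f_beat = |515.2376 − 517.3| = 2.06 Hz.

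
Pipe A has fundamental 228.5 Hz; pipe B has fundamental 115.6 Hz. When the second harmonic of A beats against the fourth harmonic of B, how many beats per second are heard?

Second harmonic of the first: 2·228.5 = 457.0 Hz.
Fourth harmonic of the second: 4·115.6 = 462.4 Hz.
f_beat = |457.0 − 462.4| = 5.4 Hz.

5.4 Hz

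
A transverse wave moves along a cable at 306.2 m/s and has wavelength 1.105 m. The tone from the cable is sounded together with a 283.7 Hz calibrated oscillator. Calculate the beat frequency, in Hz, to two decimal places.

Source frequency f = v/λ = 306.2/1.105 = 277.1041 Hz.
f_beat = |277.1041 − 283.7| = 6.60 Hz.

6.60 Hz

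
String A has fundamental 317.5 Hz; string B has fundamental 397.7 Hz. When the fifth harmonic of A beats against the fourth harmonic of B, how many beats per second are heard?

Fifth harmonic of the first: 5·317.5 = 1587.5 Hz.
Fourth harmonic of the second: 4·397.7 = 1590.8 Hz.
f_beat = |1587.5 − 1590.8| = 3.3 Hz.

3.3 Hz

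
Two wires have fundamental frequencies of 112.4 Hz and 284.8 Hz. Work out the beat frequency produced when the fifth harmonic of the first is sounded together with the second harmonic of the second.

Fifth harmonic of the first: 5·112.4 = 562.0 Hz.
Second harmonic of the second: 2·284.8 = 569.6 Hz.
f_beat = |562.0 − 569.6| = 7.6 Hz.

7.6 Hz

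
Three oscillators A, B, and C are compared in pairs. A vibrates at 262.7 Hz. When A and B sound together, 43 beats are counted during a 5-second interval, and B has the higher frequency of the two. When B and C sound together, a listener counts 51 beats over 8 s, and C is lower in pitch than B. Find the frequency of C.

264.925 Hz

A–B: Beat frequency = 43/5 = 8.6 Hz.
B is above A, so f_B = 262.7 + 8.6 = 271.3 Hz.
B–C: Beat frequency = 51/8 = 6.375 Hz.
C is below B, so f_C = 271.3 − 6.375 = 264.925 Hz.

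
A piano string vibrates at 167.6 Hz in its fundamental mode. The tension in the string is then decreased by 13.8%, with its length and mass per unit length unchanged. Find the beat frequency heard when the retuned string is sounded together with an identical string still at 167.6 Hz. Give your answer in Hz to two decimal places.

For a string, f ∝ √T, so the new frequency is 167.6·√0.862 = 155.6065 Hz.
f_beat = |155.6065 − 167.6| = 11.99 Hz.

11.99 Hz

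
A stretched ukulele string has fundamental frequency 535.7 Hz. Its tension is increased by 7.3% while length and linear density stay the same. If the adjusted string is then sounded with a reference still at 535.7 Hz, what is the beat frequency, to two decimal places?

For a string, f ∝ √T, so the new frequency is 535.7·√1.073 = 554.9087 Hz.
f_beat = |554.9087 − 535.7| = 19.21 Hz.

19.21 Hz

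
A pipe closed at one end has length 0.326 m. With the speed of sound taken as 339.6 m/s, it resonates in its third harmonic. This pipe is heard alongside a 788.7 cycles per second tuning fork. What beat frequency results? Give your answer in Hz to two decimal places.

7.41 Hz

Closed pipe (odd harmonics): f_n = n·v/(4L) = 3·339.6/(4·0.326) = 781.2883 Hz.
f_beat = |781.2883 − 788.7| = 7.41 Hz.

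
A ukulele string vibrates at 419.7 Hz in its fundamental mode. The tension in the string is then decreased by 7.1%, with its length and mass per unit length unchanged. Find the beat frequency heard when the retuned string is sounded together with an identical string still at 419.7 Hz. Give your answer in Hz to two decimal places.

For a string, f ∝ √T, so the new frequency is 419.7·√0.929 = 404.5264 Hz.
f_beat = |404.5264 − 419.7| = 15.17 Hz.

15.17 Hz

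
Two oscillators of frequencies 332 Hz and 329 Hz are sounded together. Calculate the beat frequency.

The beat frequency equals the magnitude of the frequency difference.
|332 − 329| = 3 Hz.

3 Hz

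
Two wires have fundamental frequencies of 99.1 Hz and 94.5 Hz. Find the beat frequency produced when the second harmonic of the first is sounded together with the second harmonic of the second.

9.2 Hz

Second harmonic of the first: 2·99.1 = 198.2 Hz.
Second harmonic of the second: 2·94.5 = 189.0 Hz.
f_beat = |198.2 − 189.0| = 9.2 Hz.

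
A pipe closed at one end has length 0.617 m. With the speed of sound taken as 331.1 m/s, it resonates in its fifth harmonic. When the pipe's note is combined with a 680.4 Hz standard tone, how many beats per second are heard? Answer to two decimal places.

Closed pipe (odd harmonics): f_n = n·v/(4L) = 5·331.1/(4·0.617) = 670.7861 Hz.
f_beat = |670.7861 − 680.4| = 9.61 Hz.

9.61 Hz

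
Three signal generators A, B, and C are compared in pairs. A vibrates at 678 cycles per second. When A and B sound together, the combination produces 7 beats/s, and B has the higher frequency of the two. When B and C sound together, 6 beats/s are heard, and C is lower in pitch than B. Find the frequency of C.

B is above A, so f_B = 678 + 7 = 685 Hz.
C is below B, so f_C = 685 − 6 = 679 Hz.

679 Hz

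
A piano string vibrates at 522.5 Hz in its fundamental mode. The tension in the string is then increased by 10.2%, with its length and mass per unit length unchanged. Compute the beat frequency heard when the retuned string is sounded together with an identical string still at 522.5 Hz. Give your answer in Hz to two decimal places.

For a string, f ∝ √T, so the new frequency is 522.5·√1.102 = 548.5006 Hz.
f_beat = |548.5006 − 522.5| = 26.00 Hz.

26.00 Hz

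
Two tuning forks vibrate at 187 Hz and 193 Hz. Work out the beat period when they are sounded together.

0.167 s

f_beat = |187 − 193| = 6 Hz.
Beat period T = 1 / f_beat = 1 / 6 s.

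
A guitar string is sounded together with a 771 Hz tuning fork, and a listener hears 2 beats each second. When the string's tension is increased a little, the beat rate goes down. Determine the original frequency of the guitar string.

|f − 771| = 2, so the guitar string was at either 769 Hz or 773 Hz.
Higher tension means higher frequency; the adjustment raises the guitar string's frequency.
The beat rate fell, so the adjustment moved the guitar string toward 771 Hz — it must have started below the reference.

769 Hz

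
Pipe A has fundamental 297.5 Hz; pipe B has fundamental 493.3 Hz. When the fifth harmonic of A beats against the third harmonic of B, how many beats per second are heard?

7.6 Hz

Fifth harmonic of the first: 5·297.5 = 1487.5 Hz.
Third harmonic of the second: 3·493.3 = 1479.9 Hz.
f_beat = |1487.5 − 1479.9| = 7.6 Hz.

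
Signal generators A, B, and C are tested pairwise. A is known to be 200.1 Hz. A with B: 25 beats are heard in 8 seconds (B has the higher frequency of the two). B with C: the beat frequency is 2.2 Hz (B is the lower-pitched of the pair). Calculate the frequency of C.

205.425 Hz

A–B: Beat frequency = 25/8 = 3.125 Hz.
B is above A, so f_B = 200.1 + 3.125 = 203.225 Hz.
C is above B, so f_C = 203.225 + 2.2 = 205.425 Hz.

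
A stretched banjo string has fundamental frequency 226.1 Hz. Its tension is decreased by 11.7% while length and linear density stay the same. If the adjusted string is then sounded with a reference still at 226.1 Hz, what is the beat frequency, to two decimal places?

13.64 Hz

For a string, f ∝ √T, so the new frequency is 226.1·√0.883 = 212.4618 Hz.
f_beat = |212.4618 − 226.1| = 13.64 Hz.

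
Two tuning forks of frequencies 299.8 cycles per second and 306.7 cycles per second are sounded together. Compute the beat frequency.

6.9 Hz

f_beat = |f₁ − f₂|.
|299.8 − 306.7| = 6.9 Hz.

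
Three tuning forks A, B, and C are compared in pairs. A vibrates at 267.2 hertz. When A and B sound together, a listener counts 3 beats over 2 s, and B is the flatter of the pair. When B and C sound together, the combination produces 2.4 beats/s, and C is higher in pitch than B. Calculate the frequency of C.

A–B: Beat frequency = 3/2 = 1.5 Hz.
B is below A, so f_B = 267.2 − 1.5 = 265.7 Hz.
C is above B, so f_C = 265.7 + 2.4 = 268.1 Hz.

268.1 Hz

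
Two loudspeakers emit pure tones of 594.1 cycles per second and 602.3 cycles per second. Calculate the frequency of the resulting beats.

Beats arise from superposition of two nearby frequencies; the beat rate is |f₁ − f₂|.
|594.1 − 602.3| = 8.2 Hz.

8.2 Hz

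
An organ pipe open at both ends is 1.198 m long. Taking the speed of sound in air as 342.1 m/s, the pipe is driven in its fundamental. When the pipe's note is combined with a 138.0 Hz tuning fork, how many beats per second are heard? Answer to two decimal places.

4.78 Hz

Open pipe: f_n = n·v/(2L) = 1·342.1/(2·1.198) = 142.7796 Hz.
f_beat = |142.7796 − 138.0| = 4.78 Hz.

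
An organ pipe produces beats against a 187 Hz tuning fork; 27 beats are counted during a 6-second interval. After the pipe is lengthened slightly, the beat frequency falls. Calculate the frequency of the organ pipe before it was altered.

191.5 Hz

Beat frequency = 27/6 = 4.5 Hz.
|f − 187| = 4.5, so the organ pipe was at either 182.5 Hz or 191.5 Hz.
A longer pipe has a lower fundamental; the adjustment lowers the organ pipe's frequency.
The beat rate fell, so the adjustment moved the organ pipe toward 187 Hz — it must have started above the reference.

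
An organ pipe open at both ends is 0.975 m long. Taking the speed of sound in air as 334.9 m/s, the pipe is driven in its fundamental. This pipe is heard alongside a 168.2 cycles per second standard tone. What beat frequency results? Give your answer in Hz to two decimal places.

Open pipe: f_n = n·v/(2L) = 1·334.9/(2·0.975) = 171.7436 Hz.
f_beat = |171.7436 − 168.2| = 3.54 Hz.

3.54 Hz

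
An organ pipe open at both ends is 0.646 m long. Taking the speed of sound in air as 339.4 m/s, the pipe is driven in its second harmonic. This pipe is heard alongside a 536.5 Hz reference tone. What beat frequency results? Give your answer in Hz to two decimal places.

Open pipe: f_n = n·v/(2L) = 2·339.4/(2·0.646) = 525.3870 Hz.
f_beat = |525.3870 − 536.5| = 11.11 Hz.

11.11 Hz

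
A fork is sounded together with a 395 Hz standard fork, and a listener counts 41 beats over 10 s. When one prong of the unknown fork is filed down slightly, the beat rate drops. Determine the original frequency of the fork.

390.9 Hz

Beat frequency = 41/10 = 4.1 Hz.
|f − 395| = 4.1, so the fork was at either 390.9 Hz or 399.1 Hz.
Filing a prong removes mass and raises the fork's frequency; the adjustment raises the fork's frequency.
The beat rate fell, so the adjustment moved the fork toward 395 Hz — it must have started below the reference.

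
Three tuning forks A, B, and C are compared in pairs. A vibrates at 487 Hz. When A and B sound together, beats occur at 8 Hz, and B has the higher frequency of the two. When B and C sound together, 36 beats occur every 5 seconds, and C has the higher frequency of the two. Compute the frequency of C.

B is above A, so f_B = 487 + 8 = 495 Hz.
B–C: Beat frequency = 36/5 = 7.2 Hz.
C is above B, so f_C = 495 + 7.2 = 502.2 Hz.

502.2 Hz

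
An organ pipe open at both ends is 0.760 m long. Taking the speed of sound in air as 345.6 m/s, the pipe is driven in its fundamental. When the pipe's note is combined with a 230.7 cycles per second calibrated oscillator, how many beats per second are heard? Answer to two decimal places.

3.33 Hz

Open pipe: f_n = n·v/(2L) = 1·345.6/(2·0.760) = 227.3684 Hz.
f_beat = |227.3684 − 230.7| = 3.33 Hz.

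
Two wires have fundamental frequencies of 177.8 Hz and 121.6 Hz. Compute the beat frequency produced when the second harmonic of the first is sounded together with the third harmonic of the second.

9.2 Hz

Second harmonic of the first: 2·177.8 = 355.6 Hz.
Third harmonic of the second: 3·121.6 = 364.8 Hz.
f_beat = |355.6 − 364.8| = 9.2 Hz.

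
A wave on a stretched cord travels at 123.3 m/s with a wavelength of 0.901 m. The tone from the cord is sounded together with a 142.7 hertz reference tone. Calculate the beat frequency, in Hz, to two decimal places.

Source frequency f = v/λ = 123.3/0.901 = 136.8479 Hz.
f_beat = |136.8479 − 142.7| = 5.85 Hz.

5.85 Hz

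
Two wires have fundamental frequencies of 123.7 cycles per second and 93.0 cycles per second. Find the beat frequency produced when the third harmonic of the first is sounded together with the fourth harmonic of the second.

0.9 Hz

Third harmonic of the first: 3·123.7 = 371.1 Hz.
Fourth harmonic of the second: 4·93.0 = 372.0 Hz.
f_beat = |371.1 − 372.0| = 0.9 Hz.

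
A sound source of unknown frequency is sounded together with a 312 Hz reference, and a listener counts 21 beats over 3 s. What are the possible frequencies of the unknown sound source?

Beat frequency = 21/3 = 7 Hz.
|f − 312| = 7, so f = 312 ± 7.

305 Hz or 319 Hz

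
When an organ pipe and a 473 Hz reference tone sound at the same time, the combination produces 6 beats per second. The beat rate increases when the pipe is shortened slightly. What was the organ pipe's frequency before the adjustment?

|f − 473| = 6, so the organ pipe was at either 467 Hz or 479 Hz.
A shorter pipe has a higher fundamental; the adjustment raises the organ pipe's frequency.
The beat rate rose, so the adjustment moved the organ pipe further from 473 Hz — it was already above the reference.

479 Hz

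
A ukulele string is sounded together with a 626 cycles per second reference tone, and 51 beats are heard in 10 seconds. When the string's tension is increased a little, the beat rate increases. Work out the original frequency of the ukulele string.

631.1 Hz

Beat frequency = 51/10 = 5.1 Hz.
|f − 626| = 5.1, so the ukulele string was at either 620.9 Hz or 631.1 Hz.
Higher tension means higher frequency; the adjustment raises the ukulele string's frequency.
The beat rate rose, so the adjustment moved the ukulele string further from 626 Hz — it was already above the reference.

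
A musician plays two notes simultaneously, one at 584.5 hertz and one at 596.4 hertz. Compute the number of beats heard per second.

11.9 Hz

f_beat = |f₁ − f₂|.
|584.5 − 596.4| = 11.9 Hz.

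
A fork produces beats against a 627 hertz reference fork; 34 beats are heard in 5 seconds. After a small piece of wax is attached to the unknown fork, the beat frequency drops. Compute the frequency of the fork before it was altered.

Beat frequency = 34/5 = 6.8 Hz.
|f − 627| = 6.8, so the fork was at either 620.2 Hz or 633.8 Hz.
Loading a fork with wax lowers its frequency; the adjustment lowers the fork's frequency.
The beat rate fell, so the adjustment moved the fork toward 627 Hz — it must have started above the reference.

633.8 Hz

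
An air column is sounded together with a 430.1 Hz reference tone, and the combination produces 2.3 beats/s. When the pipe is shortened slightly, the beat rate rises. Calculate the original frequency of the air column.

432.4 Hz

|f − 430.1| = 2.3, so the air column was at either 427.8 Hz or 432.4 Hz.
A shorter pipe has a higher fundamental; the adjustment raises the air column's frequency.
The beat rate rose, so the adjustment moved the air column further from 430.1 Hz — it was already above the reference.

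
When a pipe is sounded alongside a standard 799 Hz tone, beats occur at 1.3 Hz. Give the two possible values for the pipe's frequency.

797.7 Hz or 800.3 Hz

|f − 799| = 1.3, so f = 799 ± 1.3.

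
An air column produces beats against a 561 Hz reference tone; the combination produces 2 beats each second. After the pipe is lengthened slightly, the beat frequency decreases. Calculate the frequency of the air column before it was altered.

563 Hz

|f − 561| = 2, so the air column was at either 559 Hz or 563 Hz.
A longer pipe has a lower fundamental; the adjustment lowers the air column's frequency.
The beat rate fell, so the adjustment moved the air column toward 561 Hz — it must have started above the reference.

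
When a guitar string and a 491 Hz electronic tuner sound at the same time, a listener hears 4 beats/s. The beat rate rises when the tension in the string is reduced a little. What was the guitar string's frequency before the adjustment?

487 Hz

|f − 491| = 4, so the guitar string was at either 487 Hz or 495 Hz.
Lower tension means lower frequency; the adjustment lowers the guitar string's frequency.
The beat rate rose, so the adjustment moved the guitar string further from 491 Hz — it was already below the reference.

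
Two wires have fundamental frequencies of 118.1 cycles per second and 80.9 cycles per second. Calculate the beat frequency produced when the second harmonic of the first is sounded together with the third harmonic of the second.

6.5 Hz

Second harmonic of the first: 2·118.1 = 236.2 Hz.
Third harmonic of the second: 3·80.9 = 242.7 Hz.
f_beat = |236.2 − 242.7| = 6.5 Hz.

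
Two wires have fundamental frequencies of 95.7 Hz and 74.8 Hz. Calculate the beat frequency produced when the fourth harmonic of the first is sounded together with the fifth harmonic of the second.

8.8 Hz

Fourth harmonic of the first: 4·95.7 = 382.8 Hz.
Fifth harmonic of the second: 5·74.8 = 374.0 Hz.
f_beat = |382.8 − 374.0| = 8.8 Hz.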